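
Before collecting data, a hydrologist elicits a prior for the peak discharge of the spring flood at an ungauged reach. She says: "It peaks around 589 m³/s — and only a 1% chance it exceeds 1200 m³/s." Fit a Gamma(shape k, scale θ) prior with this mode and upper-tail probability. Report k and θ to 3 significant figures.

k ≈ 10.7, θ ≈ 60.9

Gamma(k,θ) with k>1 has mode (k−1)θ, so θ = 589/(k−1).
Need P(X < 1200) = 0.99 with θ tied to k this way. Start at k = 2, θ = 589: P(X<1200) ≈ 0.604.
Too low — raise k to concentrate. Iterating converges to k ≈ 10.7.
Then θ = 589/(10.7−1) ≈ 60.9.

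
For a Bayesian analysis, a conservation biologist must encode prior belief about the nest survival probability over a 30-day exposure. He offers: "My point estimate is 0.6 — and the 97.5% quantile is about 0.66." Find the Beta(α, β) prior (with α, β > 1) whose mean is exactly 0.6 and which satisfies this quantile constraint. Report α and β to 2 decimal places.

α ≈ 148.95, β ≈ 99.30

With mean 0.6 fixed, write α = 0.6s, β = 0.4s where s = α+β.
Need P(θ < 0.66) = 0.975 under Beta(0.6s, 0.4s). Normal approximation: (q−m)/√(m(1−m)/s) ≈ z_{0.975} = 1.96, so s ≈ 0.6·0.4·(1.96)²/(0.66−0.6)² = 256.1.
At s = 256.1: P(θ<0.66) ≈ 0.977. Adjusting to match 0.975 gives s ≈ 248.25.
So α = 0.6·248.25 ≈ 148.95, β = 0.4·248.25 ≈ 99.30.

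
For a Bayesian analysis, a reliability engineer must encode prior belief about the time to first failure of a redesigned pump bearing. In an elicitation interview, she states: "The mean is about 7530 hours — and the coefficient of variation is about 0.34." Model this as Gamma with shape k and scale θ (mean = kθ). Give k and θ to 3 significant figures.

For Gamma(k, scale θ): mean = kθ, variance = kθ², so CV = 1/√k.
CV = 0.34, hence k = 1/CV² = 8.65.
Then θ = mean/k = 7530/8.65 = 870.

k ≈ 8.65, θ ≈ 870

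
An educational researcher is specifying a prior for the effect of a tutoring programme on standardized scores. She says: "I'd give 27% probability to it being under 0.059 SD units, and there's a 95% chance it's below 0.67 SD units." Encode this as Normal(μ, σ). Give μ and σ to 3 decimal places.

μ = 0.225, σ = 0.271

For Normal(μ,σ), the p-quantile is μ + z_p·σ. Here z_{0.27} = -0.6128, z_{0.95} = 1.645.
So 0.059 = μ − 0.6128σ and 0.67 = μ + 1.645σ.
Subtracting: σ = (0.67 − 0.059)/(1.645 − (-0.6128)) = 0.271.
Then μ = 0.059 − (-0.6128)·0.271 = 0.225.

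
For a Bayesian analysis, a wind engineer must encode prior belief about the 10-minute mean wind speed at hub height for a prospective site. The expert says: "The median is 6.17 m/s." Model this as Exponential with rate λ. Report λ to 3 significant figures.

Exponential median = ln 2 / λ, so λ = ln 2 / 6.17 = 0.112.

λ ≈ 0.112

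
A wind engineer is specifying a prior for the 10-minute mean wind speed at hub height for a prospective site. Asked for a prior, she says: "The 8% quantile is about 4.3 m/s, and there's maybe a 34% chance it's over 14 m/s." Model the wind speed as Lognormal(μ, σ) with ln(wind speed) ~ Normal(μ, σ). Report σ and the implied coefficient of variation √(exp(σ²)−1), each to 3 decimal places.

σ ≈ 0.649, CV ≈ 0.724

If T ~ Lognormal(μ,σ) then ln T ~ Normal(μ,σ), so the p-quantile of ln T is μ + z_p·σ.
ln(4.3) = 1.459 and ln(14) = 2.639; z_{0.08} = -1.405, z_{0.66} = 0.4125.
σ = (2.639 − 1.459)/(0.4125 − (-1.405)) = 0.649.
μ = 1.459 − (-1.405)·0.649 = 2.371.
CV = √(exp(σ²)−1) = √(exp(0.4218)−1) = 0.724.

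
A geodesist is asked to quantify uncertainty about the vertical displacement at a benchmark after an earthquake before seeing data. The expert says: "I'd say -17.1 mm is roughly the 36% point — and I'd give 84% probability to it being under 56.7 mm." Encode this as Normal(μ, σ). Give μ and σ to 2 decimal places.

μ = 2.45, σ = 54.55

The p-quantile of Normal(μ,σ) is μ + z_p·σ, with z_{0.36} = -0.3585 and z_{0.84} = 0.9945.
Eliminate σ: μ = (z₂·x₁ − z₁·x₂)/(z₂ − z₁) = (0.9945·-17.1 − (-0.3585)·56.7)/1.353 = 2.45.
Then σ = (x₂ − x₁)/(z₂ − z₁) = (56.7 − -17.1)/1.353 = 54.55.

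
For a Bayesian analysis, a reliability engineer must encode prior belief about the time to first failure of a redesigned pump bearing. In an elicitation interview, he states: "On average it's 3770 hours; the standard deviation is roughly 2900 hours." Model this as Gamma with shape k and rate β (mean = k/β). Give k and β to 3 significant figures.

For Gamma(k, rate β): mean = k/β, variance = k/β², so CV = 1/√k.
CV = SD/mean = 2900/3770 = 0.7692, hence k = 1/CV² = 1.69.
Then β = k/mean = 1.69/3770 = 0.000448.

k ≈ 1.69, β ≈ 0.000448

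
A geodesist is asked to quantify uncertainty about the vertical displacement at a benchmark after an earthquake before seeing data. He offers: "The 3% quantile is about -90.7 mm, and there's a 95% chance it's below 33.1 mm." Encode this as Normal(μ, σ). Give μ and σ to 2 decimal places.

For Normal(μ,σ), the p-quantile is μ + z_p·σ. Here z_{0.03} = -1.881, z_{0.95} = 1.645.
So -90.7 = μ − 1.881σ and 33.1 = μ + 1.645σ.
Subtracting: σ = (33.1 − -90.7)/(1.645 − (-1.881)) = 35.11.
Then μ = -90.7 − (-1.881)·35.11 = -24.66.

μ = -24.66, σ = 35.11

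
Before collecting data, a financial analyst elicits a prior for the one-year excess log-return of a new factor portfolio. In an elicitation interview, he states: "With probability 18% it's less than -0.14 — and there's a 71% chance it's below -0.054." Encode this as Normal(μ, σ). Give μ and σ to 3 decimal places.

μ = -0.086, σ = 0.059

For Normal(μ,σ), the p-quantile is μ + z_p·σ. Here z_{0.18} = -0.9154, z_{0.71} = 0.5534.
So -0.14 = μ − 0.9154σ and -0.054 = μ + 0.5534σ.
Subtracting: σ = (-0.054 − -0.14)/(0.5534 − (-0.9154)) = 0.059.
Then μ = -0.14 − (-0.9154)·0.059 = -0.086.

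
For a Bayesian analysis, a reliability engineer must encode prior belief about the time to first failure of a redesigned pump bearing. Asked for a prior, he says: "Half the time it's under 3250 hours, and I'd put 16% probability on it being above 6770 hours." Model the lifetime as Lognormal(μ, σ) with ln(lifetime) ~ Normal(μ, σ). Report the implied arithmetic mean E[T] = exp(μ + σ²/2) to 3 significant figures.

E[T] ≈ 4270 hours

If T ~ Lognormal(μ,σ) then ln T ~ Normal(μ,σ), so the p-quantile of ln T is μ + z_p·σ.
ln(3250) = 8.086 and ln(6770) = 8.82; z_{0.5} = 0, z_{0.84} = 0.9945.
σ = (8.82 − 8.086)/(0.9945 − (0)) = 0.738.
μ = 8.086 − (0)·0.738 = 8.086.
E[T] = exp(μ + σ²/2) = exp(8.086 + 0.2723) = 4270 hours.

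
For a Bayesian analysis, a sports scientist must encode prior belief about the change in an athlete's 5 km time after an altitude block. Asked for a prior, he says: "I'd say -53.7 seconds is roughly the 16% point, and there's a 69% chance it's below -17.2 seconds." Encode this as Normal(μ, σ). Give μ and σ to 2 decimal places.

μ = -29.34, σ = 24.49

For Normal(μ,σ), the p-quantile is μ + z_p·σ. Here z_{0.16} = -0.9945, z_{0.69} = 0.4959.
So -53.7 = μ − 0.9945σ and -17.2 = μ + 0.4959σ.
Subtracting: σ = (-17.2 − -53.7)/(0.4959 − (-0.9945)) = 24.49.
Then μ = -53.7 − (-0.9945)·24.49 = -29.34.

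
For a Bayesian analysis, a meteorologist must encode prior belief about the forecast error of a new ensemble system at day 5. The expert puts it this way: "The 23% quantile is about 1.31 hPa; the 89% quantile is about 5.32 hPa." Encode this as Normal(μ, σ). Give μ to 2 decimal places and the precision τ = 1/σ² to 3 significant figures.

μ = 2.82, τ = 0.24

For Normal(μ,σ), the p-quantile is μ + z_p·σ. Here z_{0.23} = -0.7388, z_{0.89} = 1.227.
So 1.31 = μ − 0.7388σ and 5.32 = μ + 1.227σ.
Subtracting: σ = (5.32 − 1.31)/(1.227 − (-0.7388)) = 2.04.
Then μ = 1.31 − (-0.7388)·2.04 = 2.82.
Precision τ = 1/σ² = 1/2.04² = 0.24.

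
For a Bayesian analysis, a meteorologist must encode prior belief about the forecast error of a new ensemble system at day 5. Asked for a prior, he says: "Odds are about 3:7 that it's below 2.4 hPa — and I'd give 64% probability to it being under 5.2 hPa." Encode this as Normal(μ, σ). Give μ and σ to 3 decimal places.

μ = 4.063, σ = 3.172

For Normal(μ,σ), the p-quantile is μ + z_p·σ. Here z_{0.3} = -0.5244, z_{0.64} = 0.3585.
So 2.4 = μ − 0.5244σ and 5.2 = μ + 0.3585σ.
Subtracting: σ = (5.2 − 2.4)/(0.3585 − (-0.5244)) = 3.172.
Then μ = 2.4 − (-0.5244)·3.172 = 4.063.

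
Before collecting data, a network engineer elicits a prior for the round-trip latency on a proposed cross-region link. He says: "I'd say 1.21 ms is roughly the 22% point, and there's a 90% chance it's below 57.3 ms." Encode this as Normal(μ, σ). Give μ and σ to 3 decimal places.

μ = 22.299, σ = 27.311

For Normal(μ,σ), the p-quantile is μ + z_p·σ. Here z_{0.22} = -0.7722, z_{0.9} = 1.282.
So 1.21 = μ − 0.7722σ and 57.3 = μ + 1.282σ.
Subtracting: σ = (57.3 − 1.21)/(1.282 − (-0.7722)) = 27.311.
Then μ = 1.21 − (-0.7722)·27.311 = 22.299.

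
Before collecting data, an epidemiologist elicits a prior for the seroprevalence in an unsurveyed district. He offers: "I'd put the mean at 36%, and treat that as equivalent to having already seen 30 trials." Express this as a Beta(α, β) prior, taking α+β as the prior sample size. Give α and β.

Under the effective-sample-size interpretation, Beta(α, β) has prior mean α/(α+β) and prior sample size α+β.
So α+β = 30 and α/(α+β) = 0.36, giving α = 0.36·30 = 10.8 and β = 30 − 10.8 = 19.2.

α = 10.8, β = 19.2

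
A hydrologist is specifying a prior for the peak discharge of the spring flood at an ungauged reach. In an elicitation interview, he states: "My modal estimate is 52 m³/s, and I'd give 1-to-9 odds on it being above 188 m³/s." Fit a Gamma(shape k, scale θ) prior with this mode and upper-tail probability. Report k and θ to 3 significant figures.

k ≈ 2.13, θ ≈ 46.1

Gamma(k,θ) with k>1 has mode (k−1)θ, so θ = 52/(k−1).
Need P(X < 188) = 0.9 with θ tied to k this way. Start at k = 2, θ = 52: P(X<188) ≈ 0.876.
Too low — raise k to concentrate. Iterating converges to k ≈ 2.13.
Then θ = 52/(2.13−1) ≈ 46.1.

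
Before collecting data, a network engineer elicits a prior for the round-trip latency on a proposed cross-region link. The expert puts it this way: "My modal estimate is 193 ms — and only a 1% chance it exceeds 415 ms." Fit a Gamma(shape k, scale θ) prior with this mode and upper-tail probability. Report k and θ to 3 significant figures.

k ≈ 9.26, θ ≈ 23.4

Gamma(k,θ) with k>1 has mode (k−1)θ, so θ = 193/(k−1).
Need P(X < 415) = 0.99 with θ tied to k this way. Start at k = 2, θ = 193: P(X<415) ≈ 0.633.
Too low — raise k to concentrate. Iterating converges to k ≈ 9.26.
Then θ = 193/(9.26−1) ≈ 23.4.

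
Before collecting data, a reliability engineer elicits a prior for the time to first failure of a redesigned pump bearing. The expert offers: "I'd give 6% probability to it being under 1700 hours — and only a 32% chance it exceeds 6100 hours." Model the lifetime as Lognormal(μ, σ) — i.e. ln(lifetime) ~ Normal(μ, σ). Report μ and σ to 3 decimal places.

If T ~ Lognormal(μ,σ) then ln T ~ Normal(μ,σ), so the p-quantile of ln T is μ + z_p·σ.
ln(1700) = 7.438 and ln(6100) = 8.716; z_{0.06} = -1.555, z_{0.68} = 0.4677.
σ = (8.716 − 7.438)/(0.4677 − (-1.555)) = 0.632.
μ = 7.438 − (-1.555)·0.632 = 8.421.

μ ≈ 8.421, σ ≈ 0.632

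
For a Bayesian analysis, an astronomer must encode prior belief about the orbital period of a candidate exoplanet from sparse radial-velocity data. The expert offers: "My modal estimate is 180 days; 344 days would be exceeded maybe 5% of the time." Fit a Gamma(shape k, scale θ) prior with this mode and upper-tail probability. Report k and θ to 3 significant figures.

Gamma(k,θ) with k>1 has mode (k−1)θ, so θ = 180/(k−1).
Need P(X < 344) = 0.95 with θ tied to k this way. Start at k = 2, θ = 180: P(X<344) ≈ 0.569.
Too low — raise k to concentrate. Iterating converges to k ≈ 7.62.
Then θ = 180/(7.62−1) ≈ 27.2.

k ≈ 7.62, θ ≈ 27.2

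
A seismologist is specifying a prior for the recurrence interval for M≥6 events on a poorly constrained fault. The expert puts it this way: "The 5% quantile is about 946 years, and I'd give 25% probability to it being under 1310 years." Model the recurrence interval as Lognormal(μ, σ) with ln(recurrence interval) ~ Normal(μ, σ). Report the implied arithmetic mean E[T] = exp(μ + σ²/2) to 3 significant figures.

If T ~ Lognormal(μ,σ) then ln T ~ Normal(μ,σ), so the p-quantile of ln T is μ + z_p·σ.
ln(946) = 6.852 and ln(1310) = 7.178; z_{0.05} = -1.645, z_{0.25} = -0.6745.
σ = (7.178 − 6.852)/(-0.6745 − (-1.645)) = 0.335.
μ = 6.852 − (-1.645)·0.335 = 7.404.
E[T] = exp(μ + σ²/2) = exp(7.404 + 0.0563) = 1740 years.

E[T] ≈ 1740 years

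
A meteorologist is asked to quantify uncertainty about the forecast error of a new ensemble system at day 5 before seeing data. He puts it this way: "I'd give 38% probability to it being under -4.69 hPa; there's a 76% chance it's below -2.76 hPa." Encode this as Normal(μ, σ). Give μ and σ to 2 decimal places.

μ = -4.11, σ = 1.91

The p-quantile of Normal(μ,σ) is μ + z_p·σ, with z_{0.38} = -0.3055 and z_{0.76} = 0.7063.
Eliminate σ: μ = (z₂·x₁ − z₁·x₂)/(z₂ − z₁) = (0.7063·-4.69 − (-0.3055)·-2.76)/1.012 = -4.11.
Then σ = (x₂ − x₁)/(z₂ − z₁) = (-2.76 − -4.69)/1.012 = 1.91.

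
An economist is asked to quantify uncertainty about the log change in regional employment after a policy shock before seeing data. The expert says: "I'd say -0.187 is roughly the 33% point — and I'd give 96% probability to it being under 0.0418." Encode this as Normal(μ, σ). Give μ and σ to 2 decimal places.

μ = -0.14, σ = 0.10

The p-quantile of Normal(μ,σ) is μ + z_p·σ, with z_{0.33} = -0.4399 and z_{0.96} = 1.751.
Eliminate σ: μ = (z₂·x₁ − z₁·x₂)/(z₂ − z₁) = (1.751·-0.187 − (-0.4399)·0.0418)/2.191 = -0.14.
Then σ = (x₂ − x₁)/(z₂ − z₁) = (0.0418 − -0.187)/2.191 = 0.10.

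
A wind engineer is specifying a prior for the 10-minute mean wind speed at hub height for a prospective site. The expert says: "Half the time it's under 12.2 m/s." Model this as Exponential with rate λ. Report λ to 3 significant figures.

Exponential median = ln 2 / λ, so λ = ln 2 / 12.2 = 0.0568.

λ ≈ 0.0568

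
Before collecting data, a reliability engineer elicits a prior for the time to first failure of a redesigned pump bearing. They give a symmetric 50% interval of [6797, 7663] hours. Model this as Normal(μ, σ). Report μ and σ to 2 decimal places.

μ = 7230.00, σ = 641.97

A symmetric 50% interval runs μ ± z·σ with z = 0.6745.
Half-width = 433, so σ = 433/0.6745 = 641.97.
μ is the interval midpoint, 7230.00.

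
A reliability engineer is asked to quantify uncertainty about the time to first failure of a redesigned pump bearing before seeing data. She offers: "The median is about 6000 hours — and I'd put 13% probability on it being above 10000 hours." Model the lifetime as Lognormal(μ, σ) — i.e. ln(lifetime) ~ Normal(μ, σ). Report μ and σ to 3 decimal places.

If T ~ Lognormal(μ,σ) then ln T ~ Normal(μ,σ), so the p-quantile of ln T is μ + z_p·σ.
ln(6000) = 8.7 and ln(10000) = 9.21; z_{0.5} = 0, z_{0.87} = 1.126.
σ = (9.21 − 8.7)/(1.126 − (0)) = 0.454.
μ = 8.7 − (0)·0.454 = 8.700.

μ ≈ 8.700, σ ≈ 0.454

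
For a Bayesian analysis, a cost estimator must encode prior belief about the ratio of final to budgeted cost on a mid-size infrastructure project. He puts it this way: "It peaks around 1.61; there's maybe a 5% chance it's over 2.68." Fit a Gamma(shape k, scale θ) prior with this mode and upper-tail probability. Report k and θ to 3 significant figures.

k ≈ 11.8, θ ≈ 0.15

Gamma(k,θ) with k>1 has mode (k−1)θ, so θ = 1.61/(k−1).
Need P(X < 2.68) = 0.95 with θ tied to k this way. Start at k = 2, θ = 1.61: P(X<2.68) ≈ 0.496.
Too low — raise k to concentrate. Iterating converges to k ≈ 11.8.
Then θ = 1.61/(11.8−1) ≈ 0.15.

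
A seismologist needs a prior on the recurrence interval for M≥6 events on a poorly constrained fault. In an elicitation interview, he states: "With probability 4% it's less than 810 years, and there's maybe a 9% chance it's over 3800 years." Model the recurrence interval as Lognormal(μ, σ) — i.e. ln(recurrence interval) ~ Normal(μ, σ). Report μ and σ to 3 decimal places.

If T ~ Lognormal(μ,σ) then ln T ~ Normal(μ,σ), so the p-quantile of ln T is μ + z_p·σ.
ln(810) = 6.697 and ln(3800) = 8.243; z_{0.04} = -1.751, z_{0.91} = 1.341.
σ = (8.243 − 6.697)/(1.341 − (-1.751)) = 0.500.
μ = 6.697 − (-1.751)·0.500 = 7.572.

μ ≈ 7.572, σ ≈ 0.500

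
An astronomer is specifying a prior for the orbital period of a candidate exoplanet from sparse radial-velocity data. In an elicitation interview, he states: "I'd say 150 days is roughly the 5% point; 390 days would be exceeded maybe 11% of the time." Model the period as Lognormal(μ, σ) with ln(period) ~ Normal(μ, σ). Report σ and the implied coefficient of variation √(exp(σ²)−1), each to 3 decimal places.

σ ≈ 0.333, CV ≈ 0.342

If T ~ Lognormal(μ,σ) then ln T ~ Normal(μ,σ), so the p-quantile of ln T is μ + z_p·σ.
ln(150) = 5.011 and ln(390) = 5.966; z_{0.05} = -1.645, z_{0.89} = 1.227.
σ = (5.966 − 5.011)/(1.227 − (-1.645)) = 0.333.
μ = 5.011 − (-1.645)·0.333 = 5.558.
CV = √(exp(σ²)−1) = √(exp(0.1107)−1) = 0.342.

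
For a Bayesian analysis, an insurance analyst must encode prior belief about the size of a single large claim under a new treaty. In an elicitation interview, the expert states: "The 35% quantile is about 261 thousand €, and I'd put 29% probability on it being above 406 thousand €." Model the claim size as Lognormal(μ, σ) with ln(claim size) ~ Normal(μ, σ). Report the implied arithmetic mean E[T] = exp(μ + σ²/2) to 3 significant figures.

If T ~ Lognormal(μ,σ) then ln T ~ Normal(μ,σ), so the p-quantile of ln T is μ + z_p·σ.
ln(261) = 5.565 and ln(406) = 6.006; z_{0.35} = -0.3853, z_{0.71} = 0.5534.
σ = (6.006 − 5.565)/(0.5534 − (-0.3853)) = 0.471.
μ = 5.565 − (-0.3853)·0.471 = 5.746.
E[T] = exp(μ + σ²/2) = exp(5.746 + 0.1108) = 350 thousand €.

E[T] ≈ 350 thousand €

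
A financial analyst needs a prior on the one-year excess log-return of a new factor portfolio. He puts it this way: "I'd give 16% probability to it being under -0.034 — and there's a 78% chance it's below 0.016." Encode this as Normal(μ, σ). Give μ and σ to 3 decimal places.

For Normal(μ,σ), the p-quantile is μ + z_p·σ. Here z_{0.16} = -0.9945, z_{0.78} = 0.7722.
So -0.034 = μ − 0.9945σ and 0.016 = μ + 0.7722σ.
Subtracting: σ = (0.016 − -0.034)/(0.7722 − (-0.9945)) = 0.028.
Then μ = -0.034 − (-0.9945)·0.028 = -0.006.

μ = -0.006, σ = 0.028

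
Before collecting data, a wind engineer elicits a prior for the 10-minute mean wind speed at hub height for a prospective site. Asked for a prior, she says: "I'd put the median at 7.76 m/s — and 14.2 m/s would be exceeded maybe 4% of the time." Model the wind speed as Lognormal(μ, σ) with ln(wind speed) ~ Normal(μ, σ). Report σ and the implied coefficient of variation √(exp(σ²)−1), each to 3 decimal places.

If T ~ Lognormal(μ,σ) then ln T ~ Normal(μ,σ), so the p-quantile of ln T is μ + z_p·σ.
ln(7.76) = 2.049 and ln(14.2) = 2.653; z_{0.5} = 0, z_{0.96} = 1.751.
σ = (2.653 − 2.049)/(1.751 − (0)) = 0.345.
μ = 2.049 − (0)·0.345 = 2.049.
CV = √(exp(σ²)−1) = √(exp(0.1191)−1) = 0.356.

σ ≈ 0.345, CV ≈ 0.356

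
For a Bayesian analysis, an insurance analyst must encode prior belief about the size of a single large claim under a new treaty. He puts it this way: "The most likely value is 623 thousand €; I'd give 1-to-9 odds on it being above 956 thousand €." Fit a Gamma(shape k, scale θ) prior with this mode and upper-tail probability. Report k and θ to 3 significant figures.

Gamma(k,θ) with k>1 has mode (k−1)θ, so θ = 623/(k−1).
Need P(X < 956) = 0.9 with θ tied to k this way. Start at k = 2, θ = 623: P(X<956) ≈ 0.454.
Too low — raise k to concentrate. Iterating converges to k ≈ 11.2.
Then θ = 623/(11.2−1) ≈ 61.2.

k ≈ 11.2, θ ≈ 61.2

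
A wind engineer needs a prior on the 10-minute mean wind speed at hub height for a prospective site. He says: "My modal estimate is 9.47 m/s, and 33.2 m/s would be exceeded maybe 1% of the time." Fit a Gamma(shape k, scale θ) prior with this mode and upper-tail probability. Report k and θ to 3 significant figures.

Gamma(k,θ) with k>1 has mode (k−1)θ, so θ = 9.47/(k−1).
Need P(X < 33.2) = 0.99 with θ tied to k this way. Start at k = 2, θ = 9.47: P(X<33.2) ≈ 0.865.
Too low — raise k to concentrate. Iterating converges to k ≈ 3.75.
Then θ = 9.47/(3.75−1) ≈ 3.44.

k ≈ 3.75, θ ≈ 3.44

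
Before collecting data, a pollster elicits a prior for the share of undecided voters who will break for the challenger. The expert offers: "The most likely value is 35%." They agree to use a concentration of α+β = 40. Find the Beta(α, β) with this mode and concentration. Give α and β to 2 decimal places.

α = 14.30, β = 25.70

For α,β > 1 the Beta mode is (α−1)/(α+β−2). With α+β = 40, the mode is (α−1)/38.
Set (α−1)/38 = 0.35 → α = 1 + 0.35·38 = 14.30.
β = 40 − α = 25.70.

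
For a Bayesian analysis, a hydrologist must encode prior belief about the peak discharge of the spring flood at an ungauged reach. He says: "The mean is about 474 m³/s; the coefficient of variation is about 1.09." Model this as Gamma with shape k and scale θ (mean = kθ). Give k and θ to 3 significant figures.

For Gamma(k, scale θ): mean = kθ, variance = kθ², so CV = 1/√k.
CV = 1.09, hence k = 1/CV² = 0.842.
Then θ = mean/k = 474/0.842 = 563.

k ≈ 0.842, θ ≈ 563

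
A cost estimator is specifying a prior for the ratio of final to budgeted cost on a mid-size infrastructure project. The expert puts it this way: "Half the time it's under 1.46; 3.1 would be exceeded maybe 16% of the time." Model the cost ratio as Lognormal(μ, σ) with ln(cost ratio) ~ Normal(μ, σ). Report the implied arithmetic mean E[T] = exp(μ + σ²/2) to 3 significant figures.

E[T] ≈ 1.94

If T ~ Lognormal(μ,σ) then ln T ~ Normal(μ,σ), so the p-quantile of ln T is μ + z_p·σ.
ln(1.46) = 0.3784 and ln(3.1) = 1.131; z_{0.5} = 0, z_{0.84} = 0.9945.
σ = (1.131 − 0.3784)/(0.9945 − (0)) = 0.757.
μ = 0.3784 − (0)·0.757 = 0.378.
E[T] = exp(μ + σ²/2) = exp(0.378 + 0.2866) = 1.94.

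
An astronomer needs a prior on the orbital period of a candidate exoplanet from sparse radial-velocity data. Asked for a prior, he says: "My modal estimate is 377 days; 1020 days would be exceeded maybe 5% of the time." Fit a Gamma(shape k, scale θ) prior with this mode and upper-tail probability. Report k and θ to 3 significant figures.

k ≈ 3.71, θ ≈ 139

Gamma(k,θ) with k>1 has mode (k−1)θ, so θ = 377/(k−1).
Need P(X < 1020) = 0.95 with θ tied to k this way. Start at k = 2, θ = 377: P(X<1020) ≈ 0.752.
Too low — raise k to concentrate. Iterating converges to k ≈ 3.71.
Then θ = 377/(3.71−1) ≈ 139.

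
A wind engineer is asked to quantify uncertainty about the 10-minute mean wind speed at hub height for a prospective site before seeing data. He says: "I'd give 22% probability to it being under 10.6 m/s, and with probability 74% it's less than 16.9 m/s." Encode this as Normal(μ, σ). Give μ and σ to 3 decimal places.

For Normal(μ,σ), the p-quantile is μ + z_p·σ. Here z_{0.22} = -0.7722, z_{0.74} = 0.6433.
So 10.6 = μ − 0.7722σ and 16.9 = μ + 0.6433σ.
Subtracting: σ = (16.9 − 10.6)/(0.6433 − (-0.7722)) = 4.451.
Then μ = 10.6 − (-0.7722)·4.451 = 14.037.

μ = 14.037, σ = 4.451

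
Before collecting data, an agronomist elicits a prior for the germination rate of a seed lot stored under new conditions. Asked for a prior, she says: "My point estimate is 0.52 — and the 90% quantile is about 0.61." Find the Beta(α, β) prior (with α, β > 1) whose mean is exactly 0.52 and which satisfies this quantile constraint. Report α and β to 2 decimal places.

With mean 0.52 fixed, write α = 0.52s, β = 0.48s where s = α+β.
Need P(θ < 0.61) = 0.9 under Beta(0.52s, 0.48s). Normal approximation: (q−m)/√(m(1−m)/s) ≈ z_{0.9} = 1.28, so s ≈ 0.52·0.48·(1.28)²/(0.61−0.52)² = 50.6.
At s = 50.6: P(θ<0.61) ≈ 0.901. Adjusting to match 0.9 gives s ≈ 50.08.
So α = 0.52·50.08 ≈ 26.04, β = 0.48·50.08 ≈ 24.04.

α ≈ 26.04, β ≈ 24.04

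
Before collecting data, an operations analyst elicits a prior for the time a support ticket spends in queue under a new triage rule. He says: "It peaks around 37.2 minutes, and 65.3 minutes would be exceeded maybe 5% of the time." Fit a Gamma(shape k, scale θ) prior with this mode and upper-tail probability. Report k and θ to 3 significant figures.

k ≈ 9.81, θ ≈ 4.22

Gamma(k,θ) with k>1 has mode (k−1)θ, so θ = 37.2/(k−1).
Need P(X < 65.3) = 0.95 with θ tied to k this way. Start at k = 2, θ = 37.2: P(X<65.3) ≈ 0.524.
Too low — raise k to concentrate. Iterating converges to k ≈ 9.81.
Then θ = 37.2/(9.81−1) ≈ 4.22.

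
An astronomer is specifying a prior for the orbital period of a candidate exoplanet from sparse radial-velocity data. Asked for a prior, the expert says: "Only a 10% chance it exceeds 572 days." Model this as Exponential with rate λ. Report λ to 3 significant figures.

λ ≈ 0.00403

P(T > 572.0) = e^(−λ·572.0) = 0.1, so λ = −ln(0.1)/572.0 = 0.00403.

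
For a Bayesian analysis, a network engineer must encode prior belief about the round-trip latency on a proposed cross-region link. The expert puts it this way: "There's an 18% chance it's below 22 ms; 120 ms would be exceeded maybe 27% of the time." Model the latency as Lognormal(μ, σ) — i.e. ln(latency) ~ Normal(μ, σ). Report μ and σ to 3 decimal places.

If T ~ Lognormal(μ,σ) then ln T ~ Normal(μ,σ), so the p-quantile of ln T is μ + z_p·σ.
ln(22) = 3.091 and ln(120) = 4.787; z_{0.18} = -0.9154, z_{0.73} = 0.6128.
σ = (4.787 − 3.091)/(0.6128 − (-0.9154)) = 1.110.
μ = 3.091 − (-0.9154)·1.110 = 4.107.

μ ≈ 4.107, σ ≈ 1.110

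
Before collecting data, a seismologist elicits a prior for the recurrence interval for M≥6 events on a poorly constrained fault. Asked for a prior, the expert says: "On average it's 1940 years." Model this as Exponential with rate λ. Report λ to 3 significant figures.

λ ≈ 0.000515

Exponential mean = 1/λ, so λ = 1/1940.0 = 0.000515.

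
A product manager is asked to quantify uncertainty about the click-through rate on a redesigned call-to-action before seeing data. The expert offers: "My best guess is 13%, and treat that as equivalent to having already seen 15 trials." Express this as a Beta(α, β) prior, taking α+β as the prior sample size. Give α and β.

α = 1.95, β = 13.05

Under the effective-sample-size interpretation, Beta(α, β) has prior mean α/(α+β) and prior sample size α+β.
So α+β = 15 and α/(α+β) = 0.13, giving α = 0.13·15 = 1.95 and β = 15 − 1.95 = 13.05.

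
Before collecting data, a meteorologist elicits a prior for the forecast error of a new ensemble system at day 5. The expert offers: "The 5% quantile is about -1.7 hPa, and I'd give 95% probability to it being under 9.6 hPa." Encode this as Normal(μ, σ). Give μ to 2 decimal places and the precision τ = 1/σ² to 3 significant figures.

The p-quantile of Normal(μ,σ) is μ + z_p·σ, with z_{0.05} = -1.645 and z_{0.95} = 1.645.
Eliminate σ: μ = (z₂·x₁ − z₁·x₂)/(z₂ − z₁) = (1.645·-1.7 − (-1.645)·9.6)/3.29 = 3.95.
Then σ = (x₂ − x₁)/(z₂ − z₁) = (9.6 − -1.7)/3.29 = 3.43.
Precision τ = 1/σ² = 1/3.435² = 0.0848.

μ = 3.95, τ = 0.0848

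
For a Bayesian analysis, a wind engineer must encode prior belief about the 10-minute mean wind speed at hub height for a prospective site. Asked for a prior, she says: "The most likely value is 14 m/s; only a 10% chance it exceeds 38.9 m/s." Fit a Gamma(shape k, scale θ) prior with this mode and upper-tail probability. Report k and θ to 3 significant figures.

k ≈ 2.83, θ ≈ 7.65

Gamma(k,θ) with k>1 has mode (k−1)θ, so θ = 14/(k−1).
Need P(X < 38.9) = 0.9 with θ tied to k this way. Start at k = 2, θ = 14: P(X<38.9) ≈ 0.765.
Too low — raise k to concentrate. Iterating converges to k ≈ 2.83.
Then θ = 14/(2.83−1) ≈ 7.65.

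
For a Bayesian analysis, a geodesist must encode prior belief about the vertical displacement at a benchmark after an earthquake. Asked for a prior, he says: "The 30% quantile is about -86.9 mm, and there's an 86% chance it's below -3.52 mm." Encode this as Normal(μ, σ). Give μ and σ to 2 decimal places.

The p-quantile of Normal(μ,σ) is μ + z_p·σ, with z_{0.3} = -0.5244 and z_{0.86} = 1.08.
Eliminate σ: μ = (z₂·x₁ − z₁·x₂)/(z₂ − z₁) = (1.08·-86.9 − (-0.5244)·-3.52)/1.605 = -59.65.
Then σ = (x₂ − x₁)/(z₂ − z₁) = (-3.52 − -86.9)/1.605 = 51.96.

μ = -59.65, σ = 51.96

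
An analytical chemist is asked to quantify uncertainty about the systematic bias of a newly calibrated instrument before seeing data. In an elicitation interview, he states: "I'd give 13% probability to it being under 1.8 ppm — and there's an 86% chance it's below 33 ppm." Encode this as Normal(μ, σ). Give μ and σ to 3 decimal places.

The p-quantile of Normal(μ,σ) is μ + z_p·σ, with z_{0.13} = -1.126 and z_{0.86} = 1.08.
Eliminate σ: μ = (z₂·x₁ − z₁·x₂)/(z₂ − z₁) = (1.08·1.8 − (-1.126)·33)/2.207 = 17.726.
Then σ = (x₂ − x₁)/(z₂ − z₁) = (33 − 1.8)/2.207 = 14.139.

μ = 17.726, σ = 14.139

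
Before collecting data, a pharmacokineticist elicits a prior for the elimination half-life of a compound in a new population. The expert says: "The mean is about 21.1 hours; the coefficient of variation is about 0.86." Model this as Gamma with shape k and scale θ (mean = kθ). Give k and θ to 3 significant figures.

For Gamma(k, scale θ): mean = kθ, variance = kθ², so CV = 1/√k.
CV = 0.86, hence k = 1/CV² = 1.35.
Then θ = mean/k = 21.1/1.35 = 15.6.

k ≈ 1.35, θ ≈ 15.6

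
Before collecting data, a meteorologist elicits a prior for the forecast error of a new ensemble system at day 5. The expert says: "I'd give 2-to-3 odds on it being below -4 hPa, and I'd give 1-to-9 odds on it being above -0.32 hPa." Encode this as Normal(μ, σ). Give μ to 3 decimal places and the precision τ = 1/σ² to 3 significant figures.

The p-quantile of Normal(μ,σ) is μ + z_p·σ, with z_{0.4} = -0.2533 and z_{0.9} = 1.282.
Eliminate σ: μ = (z₂·x₁ − z₁·x₂)/(z₂ − z₁) = (1.282·-4 − (-0.2533)·-0.32)/1.535 = -3.393.
Then σ = (x₂ − x₁)/(z₂ − z₁) = (-0.32 − -4)/1.535 = 2.398.
Precision τ = 1/σ² = 1/2.398² = 0.174.

μ = -3.393, τ = 0.174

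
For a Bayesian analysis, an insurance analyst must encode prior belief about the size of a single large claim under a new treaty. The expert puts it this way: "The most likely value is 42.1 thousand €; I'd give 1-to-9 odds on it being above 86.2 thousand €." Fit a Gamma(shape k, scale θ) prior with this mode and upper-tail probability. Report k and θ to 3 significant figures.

k ≈ 4.74, θ ≈ 11.3

Gamma(k,θ) with k>1 has mode (k−1)θ, so θ = 42.1/(k−1).
Need P(X < 86.2) = 0.9 with θ tied to k this way. Start at k = 2, θ = 42.1: P(X<86.2) ≈ 0.607.
Too low — raise k to concentrate. Iterating converges to k ≈ 4.74.
Then θ = 42.1/(4.74−1) ≈ 11.3.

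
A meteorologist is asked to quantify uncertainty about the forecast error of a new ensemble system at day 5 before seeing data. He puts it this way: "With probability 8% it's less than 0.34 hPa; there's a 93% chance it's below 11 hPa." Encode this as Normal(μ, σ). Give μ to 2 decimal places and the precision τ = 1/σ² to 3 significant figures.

μ = 5.54, τ = 0.073

The p-quantile of Normal(μ,σ) is μ + z_p·σ, with z_{0.08} = -1.405 and z_{0.93} = 1.476.
Eliminate σ: μ = (z₂·x₁ − z₁·x₂)/(z₂ − z₁) = (1.476·0.34 − (-1.405)·11)/2.881 = 5.54.
Then σ = (x₂ − x₁)/(z₂ − z₁) = (11 − 0.34)/2.881 = 3.70.
Precision τ = 1/σ² = 1/3.7² = 0.073.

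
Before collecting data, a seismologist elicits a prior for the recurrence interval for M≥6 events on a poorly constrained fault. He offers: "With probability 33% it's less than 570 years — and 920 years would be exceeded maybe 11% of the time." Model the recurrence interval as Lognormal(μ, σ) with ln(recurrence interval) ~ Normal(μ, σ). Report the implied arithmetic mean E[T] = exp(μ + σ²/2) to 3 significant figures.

If T ~ Lognormal(μ,σ) then ln T ~ Normal(μ,σ), so the p-quantile of ln T is μ + z_p·σ.
ln(570) = 6.346 and ln(920) = 6.824; z_{0.33} = -0.4399, z_{0.89} = 1.227.
σ = (6.824 − 6.346)/(1.227 − (-0.4399)) = 0.287.
μ = 6.346 − (-0.4399)·0.287 = 6.472.
E[T] = exp(μ + σ²/2) = exp(6.472 + 0.0413) = 674 years.

E[T] ≈ 674 years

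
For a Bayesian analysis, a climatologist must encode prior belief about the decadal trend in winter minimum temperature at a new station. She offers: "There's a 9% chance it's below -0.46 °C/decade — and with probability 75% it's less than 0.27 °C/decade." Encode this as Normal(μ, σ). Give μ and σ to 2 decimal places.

μ = 0.03, σ = 0.36

The p-quantile of Normal(μ,σ) is μ + z_p·σ, with z_{0.09} = -1.341 and z_{0.75} = 0.6745.
Eliminate σ: μ = (z₂·x₁ − z₁·x₂)/(z₂ − z₁) = (0.6745·-0.46 − (-1.341)·0.27)/2.015 = 0.03.
Then σ = (x₂ − x₁)/(z₂ − z₁) = (0.27 − -0.46)/2.015 = 0.36.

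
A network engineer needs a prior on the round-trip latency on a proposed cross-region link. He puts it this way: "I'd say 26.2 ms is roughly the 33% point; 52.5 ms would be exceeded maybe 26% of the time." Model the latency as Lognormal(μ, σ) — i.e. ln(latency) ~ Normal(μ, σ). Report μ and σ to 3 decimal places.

If T ~ Lognormal(μ,σ) then ln T ~ Normal(μ,σ), so the p-quantile of ln T is μ + z_p·σ.
ln(26.2) = 3.266 and ln(52.5) = 3.961; z_{0.33} = -0.4399, z_{0.74} = 0.6433.
σ = (3.961 − 3.266)/(0.6433 − (-0.4399)) = 0.642.
μ = 3.266 − (-0.4399)·0.642 = 3.548.

μ ≈ 3.548, σ ≈ 0.642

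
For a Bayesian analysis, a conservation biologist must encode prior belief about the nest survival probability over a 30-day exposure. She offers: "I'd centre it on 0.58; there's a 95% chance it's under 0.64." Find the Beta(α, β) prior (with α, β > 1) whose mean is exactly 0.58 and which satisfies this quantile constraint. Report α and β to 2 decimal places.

With mean 0.58 fixed, write α = 0.58s, β = 0.42s where s = α+β.
Need P(θ < 0.64) = 0.95 under Beta(0.58s, 0.42s). Normal approximation: (q−m)/√(m(1−m)/s) ≈ z_{0.95} = 1.64, so s ≈ 0.58·0.42·(1.64)²/(0.64−0.58)² = 183.1.
At s = 183.1: P(θ<0.64) ≈ 0.952. Adjusting to match 0.95 gives s ≈ 179.12.
So α = 0.58·179.12 ≈ 103.89, β = 0.42·179.12 ≈ 75.23.

α ≈ 103.89, β ≈ 75.23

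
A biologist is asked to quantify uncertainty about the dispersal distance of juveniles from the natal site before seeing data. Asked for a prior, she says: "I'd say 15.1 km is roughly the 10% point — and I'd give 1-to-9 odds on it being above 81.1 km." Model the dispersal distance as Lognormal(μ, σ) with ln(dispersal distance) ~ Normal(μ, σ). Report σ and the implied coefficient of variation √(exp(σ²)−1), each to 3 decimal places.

If T ~ Lognormal(μ,σ) then ln T ~ Normal(μ,σ), so the p-quantile of ln T is μ + z_p·σ.
ln(15.1) = 2.715 and ln(81.1) = 4.396; z_{0.1} = -1.282, z_{0.9} = 1.282.
σ = (4.396 − 2.715)/(1.282 − (-1.282)) = 0.656.
μ = 2.715 − (-1.282)·0.656 = 3.555.
CV = √(exp(σ²)−1) = √(exp(0.4301)−1) = 0.733.

σ ≈ 0.656, CV ≈ 0.733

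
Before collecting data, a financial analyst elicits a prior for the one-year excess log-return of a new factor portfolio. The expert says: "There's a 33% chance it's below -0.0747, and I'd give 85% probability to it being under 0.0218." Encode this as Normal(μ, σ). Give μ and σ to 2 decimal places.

μ = -0.05, σ = 0.07

For Normal(μ,σ), the p-quantile is μ + z_p·σ. Here z_{0.33} = -0.4399, z_{0.85} = 1.036.
So -0.0747 = μ − 0.4399σ and 0.0218 = μ + 1.036σ.
Subtracting: σ = (0.0218 − -0.0747)/(1.036 − (-0.4399)) = 0.07.
Then μ = -0.0747 − (-0.4399)·0.07 = -0.05.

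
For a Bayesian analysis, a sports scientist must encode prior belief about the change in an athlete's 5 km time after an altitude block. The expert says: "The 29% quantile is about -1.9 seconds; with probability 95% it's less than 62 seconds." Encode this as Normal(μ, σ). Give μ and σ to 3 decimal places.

For Normal(μ,σ), the p-quantile is μ + z_p·σ. Here z_{0.29} = -0.5534, z_{0.95} = 1.645.
So -1.9 = μ − 0.5534σ and 62 = μ + 1.645σ.
Subtracting: σ = (62 − -1.9)/(1.645 − (-0.5534)) = 29.069.
Then μ = -1.9 − (-0.5534)·29.069 = 14.186.

μ = 14.186, σ = 29.069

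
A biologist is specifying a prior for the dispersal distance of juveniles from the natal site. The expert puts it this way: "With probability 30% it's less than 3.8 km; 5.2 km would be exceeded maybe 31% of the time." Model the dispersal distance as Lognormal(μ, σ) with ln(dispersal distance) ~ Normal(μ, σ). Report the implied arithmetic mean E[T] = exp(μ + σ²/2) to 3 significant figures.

E[T] ≈ 4.68 km

If T ~ Lognormal(μ,σ) then ln T ~ Normal(μ,σ), so the p-quantile of ln T is μ + z_p·σ.
ln(3.8) = 1.335 and ln(5.2) = 1.649; z_{0.3} = -0.5244, z_{0.69} = 0.4959.
σ = (1.649 − 1.335)/(0.4959 − (-0.5244)) = 0.307.
μ = 1.335 − (-0.5244)·0.307 = 1.496.
E[T] = exp(μ + σ²/2) = exp(1.496 + 0.0473) = 4.68 km.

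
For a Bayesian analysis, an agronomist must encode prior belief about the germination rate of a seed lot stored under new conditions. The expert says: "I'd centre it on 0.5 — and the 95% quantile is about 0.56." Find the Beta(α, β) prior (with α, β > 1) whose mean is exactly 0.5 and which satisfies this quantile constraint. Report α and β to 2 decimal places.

α ≈ 93.51, β ≈ 93.51

With mean 0.5 fixed, write α = 0.5s, β = 0.5s where s = α+β.
Need P(θ < 0.56) = 0.95 under Beta(0.5s, 0.5s). Normal approximation: (q−m)/√(m(1−m)/s) ≈ z_{0.95} = 1.64, so s ≈ 0.5·0.5·(1.64)²/(0.56−0.5)² = 187.9.
At s = 187.9: P(θ<0.56) ≈ 0.950. Adjusting to match 0.95 gives s ≈ 187.03.
So α = 0.5·187.03 ≈ 93.51, β = 0.5·187.03 ≈ 93.51.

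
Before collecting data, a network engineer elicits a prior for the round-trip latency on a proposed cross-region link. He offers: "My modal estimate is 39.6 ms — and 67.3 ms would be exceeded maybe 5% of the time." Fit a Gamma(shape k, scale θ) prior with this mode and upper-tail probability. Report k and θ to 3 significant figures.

k ≈ 10.9, θ ≈ 3.99

Gamma(k,θ) with k>1 has mode (k−1)θ, so θ = 39.6/(k−1).
Need P(X < 67.3) = 0.95 with θ tied to k this way. Start at k = 2, θ = 39.6: P(X<67.3) ≈ 0.507.
Too low — raise k to concentrate. Iterating converges to k ≈ 10.9.
Then θ = 39.6/(10.9−1) ≈ 3.99.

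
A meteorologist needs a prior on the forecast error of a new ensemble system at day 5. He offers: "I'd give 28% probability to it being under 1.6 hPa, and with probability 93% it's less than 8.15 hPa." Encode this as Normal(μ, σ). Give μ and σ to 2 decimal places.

μ = 3.45, σ = 3.18

For Normal(μ,σ), the p-quantile is μ + z_p·σ. Here z_{0.28} = -0.5828, z_{0.93} = 1.476.
So 1.6 = μ − 0.5828σ and 8.15 = μ + 1.476σ.
Subtracting: σ = (8.15 − 1.6)/(1.476 − (-0.5828)) = 3.18.
Then μ = 1.6 − (-0.5828)·3.18 = 3.45.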